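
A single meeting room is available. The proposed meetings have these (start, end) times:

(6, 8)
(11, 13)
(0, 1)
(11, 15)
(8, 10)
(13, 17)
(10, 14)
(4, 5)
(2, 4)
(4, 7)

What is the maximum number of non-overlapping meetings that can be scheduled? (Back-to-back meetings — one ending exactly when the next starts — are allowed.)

Sort by end time and greedily take each interval whose start is ≥ the last chosen end.
Sorted by end: (0,1)  (2,4)  (4,5)  (4,7)  (6,8)  (8,10)  (11,13)  (10,14)  (11,15)  (13,17)
take (0,1); take (2,4); take (4,5); take (6,8); take (8,10); take (11,13); take (13,17).
Selected 7 meetings.

7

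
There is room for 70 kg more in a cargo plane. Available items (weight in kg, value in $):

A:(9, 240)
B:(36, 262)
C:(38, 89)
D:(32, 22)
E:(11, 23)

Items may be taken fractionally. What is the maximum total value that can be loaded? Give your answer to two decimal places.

560.55

Ratios (sorted): A 26.67, B 7.28, C 2.34, E 2.09, D 0.69
take A (9 @ 240); take B (36 @ 262); take 25/38 of C → 58.55. Capacity used 70/70.
Total value = 560.55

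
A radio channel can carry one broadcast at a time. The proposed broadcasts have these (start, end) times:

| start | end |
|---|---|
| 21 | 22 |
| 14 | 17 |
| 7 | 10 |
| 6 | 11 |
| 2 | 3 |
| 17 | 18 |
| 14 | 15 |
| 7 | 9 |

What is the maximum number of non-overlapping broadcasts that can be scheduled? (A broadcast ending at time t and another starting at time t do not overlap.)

5

Sorted by end: (2,3)  (7,9)  (7,10)  (6,11)  (14,15)  (14,17)  (17,18)  (21,22)
take (2,3); take (7,9); skip (6,11); take (14,15); take (17,18); take (21,22).
Selected 5 broadcasts.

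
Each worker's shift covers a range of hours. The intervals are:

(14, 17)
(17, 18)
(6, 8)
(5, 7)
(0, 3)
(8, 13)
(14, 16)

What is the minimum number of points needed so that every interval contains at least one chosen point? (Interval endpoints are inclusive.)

5

Process intervals by earliest right end; each time one isn't hit yet, stab at its right endpoint.
Sorted: [0,3] [5,7] [6,8] [8,13] [14,16] [14,17] [17,18]
{[0,3]} hit by 3; {[5,7],[6,8]} hit by 7; {[8,13]} hit by 13; {[14,16],[14,17]} hit by 16; {[17,18]} hit by 18.
Points: 3, 7, 13, 16, 18 (5 total).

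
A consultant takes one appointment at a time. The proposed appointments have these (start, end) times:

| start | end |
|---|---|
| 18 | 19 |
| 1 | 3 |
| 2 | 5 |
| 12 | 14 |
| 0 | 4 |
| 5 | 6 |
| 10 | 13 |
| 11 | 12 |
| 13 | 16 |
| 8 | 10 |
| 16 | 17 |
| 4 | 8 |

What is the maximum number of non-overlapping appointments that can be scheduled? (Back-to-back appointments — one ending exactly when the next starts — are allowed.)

By end time: (1,3), (0,4), (2,5), (5,6), (4,8), (8,10), (11,12), (10,13), (12,14), (13,16), (16,17), (18,19).
Pick (1,3); next start ≥ 3 → (5,6); next start ≥ 6 → (8,10); next start ≥ 10 → (11,12); next start ≥ 12 → (12,14); next start ≥ 14 → (16,17); next start ≥ 17 → (18,19).
Selected 7 appointments.

7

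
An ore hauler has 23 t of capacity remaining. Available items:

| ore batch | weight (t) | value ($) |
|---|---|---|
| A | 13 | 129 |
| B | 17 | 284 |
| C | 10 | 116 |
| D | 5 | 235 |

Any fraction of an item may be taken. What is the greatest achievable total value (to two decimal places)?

530.60

Order: D (235/5=47.00) > B (284/17=16.71) > C (116/10=11.60) > A (129/13=9.92)
Fill: take D (5 @ 235) → take B (17 @ 284) → take 1/10 of C → 11.60; 23/23 used.
Total value = 530.60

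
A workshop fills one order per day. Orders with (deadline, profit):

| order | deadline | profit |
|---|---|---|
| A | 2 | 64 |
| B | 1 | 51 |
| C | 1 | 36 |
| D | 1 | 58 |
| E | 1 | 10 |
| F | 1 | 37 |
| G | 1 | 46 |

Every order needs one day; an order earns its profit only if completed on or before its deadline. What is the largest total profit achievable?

Take jobs in profit order; each goes to the latest open slot no later than its deadline.
Profit order: A=64 D=58 B=51 G=46 F=37 C=36 E=10
Assign: A→slot 2, D→slot 1, B skipped, G skipped, F skipped, C skipped, E skipped.
Slots: [1:D] [2:A]
Profit = 58 + 64 = 122

122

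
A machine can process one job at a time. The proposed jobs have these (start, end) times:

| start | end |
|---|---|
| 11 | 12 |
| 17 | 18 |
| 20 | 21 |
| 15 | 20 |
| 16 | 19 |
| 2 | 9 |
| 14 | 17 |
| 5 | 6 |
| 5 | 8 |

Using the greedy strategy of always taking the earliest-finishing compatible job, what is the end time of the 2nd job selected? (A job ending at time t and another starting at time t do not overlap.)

12

Sort by end time and greedily take each interval whose start is ≥ the last chosen end.
Sorted by end: (5,6)  (5,8)  (2,9)  (11,12)  (14,17)  (17,18)  (16,19)  (15,20)  (20,21)
take (5,6); skip (5,8); take (11,12); take (14,17); take (17,18); take (20,21).
Selected: (5,6) (11,12) (14,17) (17,18) (20,21)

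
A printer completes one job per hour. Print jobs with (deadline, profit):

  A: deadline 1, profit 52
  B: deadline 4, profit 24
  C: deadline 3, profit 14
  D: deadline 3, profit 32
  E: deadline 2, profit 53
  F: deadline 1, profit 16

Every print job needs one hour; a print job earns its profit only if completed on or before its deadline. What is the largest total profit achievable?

161

Profit order: E=53 A=52 D=32 B=24 F=16 C=14
Assign: E→slot 2, A→slot 1, D→slot 3, B→slot 4, F skipped, C skipped.
Slots: [1:A] [2:E] [3:D] [4:B]
Profit = 52 + 53 + 32 + 24 = 161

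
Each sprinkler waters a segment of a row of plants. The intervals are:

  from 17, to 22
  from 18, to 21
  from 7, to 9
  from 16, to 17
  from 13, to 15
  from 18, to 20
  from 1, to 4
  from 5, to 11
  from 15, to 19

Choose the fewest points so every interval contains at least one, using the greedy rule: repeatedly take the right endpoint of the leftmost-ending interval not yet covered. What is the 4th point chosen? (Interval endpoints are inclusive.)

Sort by right endpoint; whenever an interval is uncovered, place a point at its right end.
Sorted: [1,4] [7,9] [5,11] [13,15] [16,17] [15,19] [18,20] [18,21] [17,22]
{[1,4]} hit by 4; {[7,9],[5,11]} hit by 9; {[13,15]} hit by 15; {[16,17],[15,19]} hit by 17; {[18,20],[18,21],[17,22]} hit by 20.
Points: 4, 9, 15, 17, 20 (5 total).

17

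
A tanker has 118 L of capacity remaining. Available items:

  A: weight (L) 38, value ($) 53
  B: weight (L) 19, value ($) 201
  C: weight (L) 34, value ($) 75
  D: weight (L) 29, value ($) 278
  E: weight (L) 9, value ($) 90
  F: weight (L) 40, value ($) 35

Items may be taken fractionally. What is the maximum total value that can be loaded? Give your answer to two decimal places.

Order: B (201/19=10.58) > E (90/9=10.00) > D (278/29=9.59) > C (75/34=2.21) > A (53/38=1.39) > F (35/40=0.88)
Fill: take B (19 @ 201) → take E (9 @ 90) → take D (29 @ 278) → take C (34 @ 75) → take 27/38 of A → 37.66; 118/118 used.
Total value = 681.66

681.66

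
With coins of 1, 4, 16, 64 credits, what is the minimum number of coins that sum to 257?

Use the largest denomination that fits, subtract, and repeat.
257 = 4×64 + 1×1
Total coins = 4 + 1 = 5

5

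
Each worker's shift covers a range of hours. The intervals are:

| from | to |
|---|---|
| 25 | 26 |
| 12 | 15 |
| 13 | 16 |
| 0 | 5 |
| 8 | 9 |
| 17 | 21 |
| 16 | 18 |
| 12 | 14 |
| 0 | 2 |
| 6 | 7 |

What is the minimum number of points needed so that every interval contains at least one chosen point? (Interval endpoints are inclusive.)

6

Sort by right endpoint; whenever an interval is uncovered, place a point at its right end.
By right end: [0,2]  [0,5]  [6,7]  [8,9]  [12,14]  [12,15]  [13,16]  [16,18]  [17,21]  [25,26]
[0,2] uncovered → point at 2; [6,7] uncovered → point at 7; [8,9] uncovered → point at 9; [12,14] uncovered → point at 14; [16,18] uncovered → point at 18; [25,26] uncovered → point at 26.
Points: 2, 7, 9, 14, 18, 26 (6 total).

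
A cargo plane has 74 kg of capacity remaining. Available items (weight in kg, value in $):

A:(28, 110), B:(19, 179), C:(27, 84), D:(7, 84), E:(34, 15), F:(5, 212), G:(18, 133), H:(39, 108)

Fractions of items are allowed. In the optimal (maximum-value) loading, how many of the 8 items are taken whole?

Order: F (212/5=42.40) > D (84/7=12.00) > B (179/19=9.42) > G (133/18=7.39) > A (110/28=3.93) > C (84/27=3.11) > H (108/39=2.77) > E (15/34=0.44)
Fill: take F (5 @ 212) → take D (7 @ 84) → take B (19 @ 179) → take G (18 @ 133) → take 25/28 of A → 98.21; 74/74 used.
4 item(s) taken whole; one partial (take 25/28 of A).

4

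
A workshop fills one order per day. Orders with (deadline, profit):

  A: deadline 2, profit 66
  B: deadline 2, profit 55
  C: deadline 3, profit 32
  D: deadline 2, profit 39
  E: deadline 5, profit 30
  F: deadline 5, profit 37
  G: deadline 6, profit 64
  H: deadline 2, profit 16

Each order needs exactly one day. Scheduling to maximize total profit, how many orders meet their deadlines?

Profit order: A=66 G=64 B=55 D=39 F=37 C=32 E=30 H=16
Assign: A→slot 2, G→slot 6, B→slot 1, D skipped, F→slot 5, C→slot 3, E→slot 4, H skipped.
Slots: [1:B] [2:A] [3:C] [4:E] [5:F] [6:G]
6 of 8 scheduled.

6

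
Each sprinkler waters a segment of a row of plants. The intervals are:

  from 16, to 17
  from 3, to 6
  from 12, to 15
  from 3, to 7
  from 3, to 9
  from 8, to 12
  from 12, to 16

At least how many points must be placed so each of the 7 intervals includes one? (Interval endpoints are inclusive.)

3

Sort by right endpoint; whenever an interval is uncovered, place a point at its right end.
By right end: [3,6]  [3,7]  [3,9]  [8,12]  [12,15]  [12,16]  [16,17]
[3,6] uncovered → point at 6; [8,12] uncovered → point at 12; [16,17] uncovered → point at 17.
Points: 6, 12, 17 (3 total).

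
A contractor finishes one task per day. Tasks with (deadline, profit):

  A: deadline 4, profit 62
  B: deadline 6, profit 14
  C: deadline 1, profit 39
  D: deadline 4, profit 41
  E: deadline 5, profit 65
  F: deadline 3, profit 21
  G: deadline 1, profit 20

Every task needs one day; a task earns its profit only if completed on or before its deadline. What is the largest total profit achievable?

242

By profit: E(d5,65), A(d4,62), D(d4,41), C(d1,39), F(d3,21), G(d1,20), B(d6,14)
E→slot 5; A→slot 4; D→slot 3; C→slot 1; F→slot 2; G skipped; B→slot 6.
Profit = 39 + 21 + 41 + 62 + 65 + 14 = 242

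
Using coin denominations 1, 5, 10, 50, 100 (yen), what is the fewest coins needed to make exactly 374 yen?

10

Greedy: take as many of the largest coin as possible, then repeat with the remainder.
374 = 3×100 + 1×50 + 2×10 + 4×1
Total coins = 3 + 1 + 2 + 4 = 10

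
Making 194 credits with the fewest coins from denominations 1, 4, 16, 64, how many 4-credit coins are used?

Use the largest denomination that fits, subtract, and repeat.
194 = 3×64 + 2×1
Count of 4: 0

0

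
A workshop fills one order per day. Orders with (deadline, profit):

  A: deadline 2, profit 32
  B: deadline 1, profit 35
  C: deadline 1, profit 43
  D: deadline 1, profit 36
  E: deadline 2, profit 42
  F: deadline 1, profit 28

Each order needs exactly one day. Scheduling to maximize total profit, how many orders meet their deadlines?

2

Sort by profit descending; place each in the latest free slot ≤ its deadline.
Profit order: C=43 E=42 D=36 B=35 A=32 F=28
Assign: C→slot 1, E→slot 2, D skipped, B skipped, A skipped, F skipped.
Slots: [1:C] [2:E]
2 of 6 scheduled.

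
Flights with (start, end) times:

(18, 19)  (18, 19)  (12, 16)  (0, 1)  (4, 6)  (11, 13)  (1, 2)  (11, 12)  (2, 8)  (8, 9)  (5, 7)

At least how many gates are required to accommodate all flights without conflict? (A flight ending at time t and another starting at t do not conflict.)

The answer is the maximum number of intervals overlapping at any instant.
Events (time:±→running): 0:+→1 1:-→0 1:+→1 2:-→0 2:+→1 4:+→2 5:+→3 … peak 3.

3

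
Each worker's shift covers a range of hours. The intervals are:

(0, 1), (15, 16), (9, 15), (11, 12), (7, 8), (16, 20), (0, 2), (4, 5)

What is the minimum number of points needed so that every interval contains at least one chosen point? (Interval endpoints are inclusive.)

By right end: [0,1]  [0,2]  [4,5]  [7,8]  [11,12]  [9,15]  [15,16]  [16,20]
[0,1] uncovered → point at 1; [4,5] uncovered → point at 5; [7,8] uncovered → point at 8; [11,12] uncovered → point at 12; [15,16] uncovered → point at 16.
Points: 1, 5, 8, 12, 16 (5 total).

5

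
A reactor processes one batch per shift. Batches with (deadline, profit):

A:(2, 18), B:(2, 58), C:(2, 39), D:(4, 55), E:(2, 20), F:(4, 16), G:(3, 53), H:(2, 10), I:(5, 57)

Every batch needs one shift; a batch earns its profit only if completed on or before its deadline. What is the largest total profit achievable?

262

Sort by profit descending; place each in the latest free slot ≤ its deadline.
Profit order: B=58 I=57 D=55 G=53 C=39 E=20 A=18 F=16 H=10
Assign: B→slot 2, I→slot 5, D→slot 4, G→slot 3, C→slot 1, E skipped, A skipped, F skipped, H skipped.
Slots: [1:C] [2:B] [3:G] [4:D] [5:I]
Profit = 39 + 58 + 53 + 55 + 57 = 262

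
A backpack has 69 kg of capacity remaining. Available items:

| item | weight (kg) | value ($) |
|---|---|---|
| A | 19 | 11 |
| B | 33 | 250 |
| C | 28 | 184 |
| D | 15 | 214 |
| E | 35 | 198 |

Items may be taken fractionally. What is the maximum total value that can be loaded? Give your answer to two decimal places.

602.00

Greedy by value/weight ratio, highest first.
Order: D (214/15=14.27) > B (250/33=7.58) > C (184/28=6.57) > E (198/35=5.66) > A (11/19=0.58)
Fill: take D (15 @ 214) → take B (33 @ 250) → take 21/28 of C → 138.00; 69/69 used.
Total value = 602.00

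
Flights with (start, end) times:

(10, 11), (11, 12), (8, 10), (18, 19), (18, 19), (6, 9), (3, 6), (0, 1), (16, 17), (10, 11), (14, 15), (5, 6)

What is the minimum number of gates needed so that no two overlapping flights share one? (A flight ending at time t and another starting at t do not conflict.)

2

starts: [0, 3, 5, 6, 8, 10, 10, 11, 14, 16, 18, 18]
ends:   [1, 6, 6, 9, 10, 11, 11, 12, 15, 17, 19, 19]
s0→1 e1→0 s3→1 s5→2  — peak 2.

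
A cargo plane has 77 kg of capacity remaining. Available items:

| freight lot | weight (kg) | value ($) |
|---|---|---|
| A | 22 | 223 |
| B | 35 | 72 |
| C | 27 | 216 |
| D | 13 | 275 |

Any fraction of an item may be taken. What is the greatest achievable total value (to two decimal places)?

Sort by value per unit weight and fill in that order.
Order: D (275/13=21.15) > A (223/22=10.14) > C (216/27=8.00) > B (72/35=2.06)
Fill: take D (13 @ 275) → take A (22 @ 223) → take C (27 @ 216) → take 15/35 of B → 30.86; 77/77 used.
Total value = 744.86

744.86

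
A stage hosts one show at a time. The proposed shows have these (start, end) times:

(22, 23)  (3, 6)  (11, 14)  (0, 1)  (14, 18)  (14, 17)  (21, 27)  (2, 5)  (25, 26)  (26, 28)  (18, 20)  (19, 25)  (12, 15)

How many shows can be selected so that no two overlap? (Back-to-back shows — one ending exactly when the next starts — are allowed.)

8

Sort by end time and greedily take each interval whose start is ≥ the last chosen end.
By end time: (0,1), (2,5), (3,6), (11,14), (12,15), (14,17), (14,18), (18,20), (22,23), (19,25), (25,26), (21,27), (26,28).
Pick (0,1); next start ≥ 1 → (2,5); next start ≥ 5 → (11,14); next start ≥ 14 → (14,17); next start ≥ 17 → (18,20); next start ≥ 20 → (22,23); next start ≥ 23 → (25,26); next start ≥ 26 → (26,28).
Selected 8 shows.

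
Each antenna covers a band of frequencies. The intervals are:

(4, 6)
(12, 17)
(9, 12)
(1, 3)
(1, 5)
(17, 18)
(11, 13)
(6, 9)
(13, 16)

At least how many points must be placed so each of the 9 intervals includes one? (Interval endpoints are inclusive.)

5

Sort by right endpoint; whenever an interval is uncovered, place a point at its right end.
Sorted: [1,3] [1,5] [4,6] [6,9] [9,12] [11,13] [13,16] [12,17] [17,18]
{[1,3],[1,5]} hit by 3; {[4,6],[6,9]} hit by 6; {[9,12],[11,13]} hit by 12; {[13,16],[12,17]} hit by 16; {[17,18]} hit by 18.
Points: 3, 6, 12, 16, 18 (5 total).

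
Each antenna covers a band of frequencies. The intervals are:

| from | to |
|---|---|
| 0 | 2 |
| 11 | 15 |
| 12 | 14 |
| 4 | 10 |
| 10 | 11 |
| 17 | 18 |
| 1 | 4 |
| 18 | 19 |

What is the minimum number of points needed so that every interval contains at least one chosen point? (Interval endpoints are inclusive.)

Sorted: [0,2] [1,4] [4,10] [10,11] [12,14] [11,15] [17,18] [18,19]
{[0,2],[1,4]} hit by 2; {[4,10],[10,11]} hit by 10; {[12,14],[11,15]} hit by 14; {[17,18],[18,19]} hit by 18.
Points: 2, 10, 14, 18 (4 total).

4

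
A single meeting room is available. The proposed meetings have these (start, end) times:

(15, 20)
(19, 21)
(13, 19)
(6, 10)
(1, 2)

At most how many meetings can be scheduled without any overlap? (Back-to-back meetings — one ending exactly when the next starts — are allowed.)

4

Order by finish time; keep every interval that doesn't clash with the previous kept one.
Sorted by end: (1,2)  (6,10)  (13,19)  (15,20)  (19,21)
take (1,2); take (6,10); take (13,19); skip (15,20); take (19,21).
Selected 4 meetings.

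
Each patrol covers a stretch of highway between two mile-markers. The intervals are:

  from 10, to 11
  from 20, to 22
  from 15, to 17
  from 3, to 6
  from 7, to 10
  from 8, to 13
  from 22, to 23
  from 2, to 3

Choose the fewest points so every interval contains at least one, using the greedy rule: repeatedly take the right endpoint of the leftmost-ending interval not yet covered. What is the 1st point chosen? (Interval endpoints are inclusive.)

3

Process intervals by earliest right end; each time one isn't hit yet, stab at its right endpoint.
By right end: [2,3]  [3,6]  [7,10]  [10,11]  [8,13]  [15,17]  [20,22]  [22,23]
[2,3] uncovered → point at 3; [7,10] uncovered → point at 10; [15,17] uncovered → point at 17; [20,22] uncovered → point at 22.
Points: 3, 10, 17, 22 (4 total).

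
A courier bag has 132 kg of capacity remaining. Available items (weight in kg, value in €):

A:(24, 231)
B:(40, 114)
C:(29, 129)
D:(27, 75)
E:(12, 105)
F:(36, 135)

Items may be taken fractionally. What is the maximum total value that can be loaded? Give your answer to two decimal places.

688.35

Sort by value per unit weight and fill in that order.
Order: A (231/24=9.62) > E (105/12=8.75) > C (129/29=4.45) > F (135/36=3.75) > B (114/40=2.85) > D (75/27=2.78)
Fill: take A (24 @ 231) → take E (12 @ 105) → take C (29 @ 129) → take F (36 @ 135) → take 31/40 of B → 88.35; 132/132 used.
Total value = 688.35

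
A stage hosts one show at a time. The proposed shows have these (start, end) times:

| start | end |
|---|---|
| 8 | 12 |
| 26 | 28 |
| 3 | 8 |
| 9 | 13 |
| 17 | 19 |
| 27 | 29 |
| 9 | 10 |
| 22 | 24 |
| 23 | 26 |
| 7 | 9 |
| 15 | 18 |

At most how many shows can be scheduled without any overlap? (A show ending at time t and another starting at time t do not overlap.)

5

Order by finish time; keep every interval that doesn't clash with the previous kept one.
Sorted by end: (3,8)  (7,9)  (9,10)  (8,12)  (9,13)  (15,18)  (17,19)  (22,24)  (23,26)  (26,28)  (27,29)
take (3,8); skip (7,9); take (9,10); skip (8,12); skip (9,13); take (15,18); take (22,24); take (26,28).
Selected 5 shows.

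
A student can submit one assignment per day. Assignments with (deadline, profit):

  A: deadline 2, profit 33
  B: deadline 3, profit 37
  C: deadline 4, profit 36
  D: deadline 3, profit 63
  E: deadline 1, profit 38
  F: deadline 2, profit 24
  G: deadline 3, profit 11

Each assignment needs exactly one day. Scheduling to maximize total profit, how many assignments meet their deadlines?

By profit: D(d3,63), E(d1,38), B(d3,37), C(d4,36), A(d2,33), F(d2,24), G(d3,11)
D→slot 3; E→slot 1; B→slot 2; C→slot 4; A skipped; F skipped; G skipped.
4 of 7 scheduled.

4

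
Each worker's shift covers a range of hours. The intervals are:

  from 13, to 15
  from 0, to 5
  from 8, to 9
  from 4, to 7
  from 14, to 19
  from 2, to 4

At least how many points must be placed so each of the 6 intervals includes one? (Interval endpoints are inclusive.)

Sort by right endpoint; whenever an interval is uncovered, place a point at its right end.
By right end: [2,4]  [0,5]  [4,7]  [8,9]  [13,15]  [14,19]
[2,4] uncovered → point at 4; [8,9] uncovered → point at 9; [13,15] uncovered → point at 15.
Points: 4, 9, 15 (3 total).

3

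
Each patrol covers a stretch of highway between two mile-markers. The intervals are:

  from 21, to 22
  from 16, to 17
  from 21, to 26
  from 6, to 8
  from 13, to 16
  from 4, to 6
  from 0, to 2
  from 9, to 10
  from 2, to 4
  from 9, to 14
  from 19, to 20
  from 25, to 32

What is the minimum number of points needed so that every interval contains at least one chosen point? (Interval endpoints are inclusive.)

By right end: [0,2]  [2,4]  [4,6]  [6,8]  [9,10]  [9,14]  [13,16]  [16,17]  [19,20]  [21,22]  [21,26]  [25,32]
[0,2] uncovered → point at 2; [4,6] uncovered → point at 6; [9,10] uncovered → point at 10; [13,16] uncovered → point at 16; [19,20] uncovered → point at 20; [21,22] uncovered → point at 22; [25,32] uncovered → point at 32.
Points: 2, 6, 10, 16, 20, 22, 32 (7 total).

7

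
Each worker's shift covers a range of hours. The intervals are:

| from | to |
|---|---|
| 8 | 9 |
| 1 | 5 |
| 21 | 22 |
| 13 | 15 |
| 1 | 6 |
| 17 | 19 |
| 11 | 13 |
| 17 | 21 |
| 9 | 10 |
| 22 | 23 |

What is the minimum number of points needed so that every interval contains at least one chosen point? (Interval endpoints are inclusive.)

5

Sort by right endpoint; whenever an interval is uncovered, place a point at its right end.
Sorted: [1,5] [1,6] [8,9] [9,10] [11,13] [13,15] [17,19] [17,21] [21,22] [22,23]
{[1,5],[1,6]} hit by 5; {[8,9],[9,10]} hit by 9; {[11,13],[13,15]} hit by 13; {[17,19],[17,21]} hit by 19; {[21,22],[22,23]} hit by 22.
Points: 5, 9, 13, 19, 22 (5 total).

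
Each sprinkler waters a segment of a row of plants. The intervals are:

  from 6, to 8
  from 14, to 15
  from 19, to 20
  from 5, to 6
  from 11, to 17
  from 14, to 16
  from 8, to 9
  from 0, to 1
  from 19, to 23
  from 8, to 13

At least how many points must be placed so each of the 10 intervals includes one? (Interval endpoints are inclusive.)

5

Sort by right endpoint; whenever an interval is uncovered, place a point at its right end.
By right end: [0,1]  [5,6]  [6,8]  [8,9]  [8,13]  [14,15]  [14,16]  [11,17]  [19,20]  [19,23]
[0,1] uncovered → point at 1; [5,6] uncovered → point at 6; [8,9] uncovered → point at 9; [14,15] uncovered → point at 15; [19,20] uncovered → point at 20.
Points: 1, 6, 9, 15, 20 (5 total).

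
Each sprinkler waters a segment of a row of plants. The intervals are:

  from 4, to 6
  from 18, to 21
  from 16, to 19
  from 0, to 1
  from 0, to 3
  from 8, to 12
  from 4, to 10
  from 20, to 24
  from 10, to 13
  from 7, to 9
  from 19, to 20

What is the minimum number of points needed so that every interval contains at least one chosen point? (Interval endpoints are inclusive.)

Process intervals by earliest right end; each time one isn't hit yet, stab at its right endpoint.
By right end: [0,1]  [0,3]  [4,6]  [7,9]  [4,10]  [8,12]  [10,13]  [16,19]  [19,20]  [18,21]  [20,24]
[0,1] uncovered → point at 1; [4,6] uncovered → point at 6; [7,9] uncovered → point at 9; [10,13] uncovered → point at 13; [16,19] uncovered → point at 19; [20,24] uncovered → point at 24.
Points: 1, 6, 9, 13, 19, 24 (6 total).

6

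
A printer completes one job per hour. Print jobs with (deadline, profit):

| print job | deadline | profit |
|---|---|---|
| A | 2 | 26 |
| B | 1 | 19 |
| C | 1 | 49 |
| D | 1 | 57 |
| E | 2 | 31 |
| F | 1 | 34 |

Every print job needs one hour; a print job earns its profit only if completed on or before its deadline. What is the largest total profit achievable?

Sort by profit descending; place each in the latest free slot ≤ its deadline.
By profit: D(d1,57), C(d1,49), F(d1,34), E(d2,31), A(d2,26), B(d1,19)
D→slot 1; C skipped; F skipped; E→slot 2; A skipped; B skipped.
Profit = 57 + 31 = 88

88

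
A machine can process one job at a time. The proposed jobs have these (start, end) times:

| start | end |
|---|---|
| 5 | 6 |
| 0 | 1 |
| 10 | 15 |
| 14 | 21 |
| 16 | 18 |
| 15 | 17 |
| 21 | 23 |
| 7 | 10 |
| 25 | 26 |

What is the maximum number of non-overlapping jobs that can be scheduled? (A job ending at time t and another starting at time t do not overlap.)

7

Sort by end time and greedily take each interval whose start is ≥ the last chosen end.
Sorted by end: (0,1)  (5,6)  (7,10)  (10,15)  (15,17)  (16,18)  (14,21)  (21,23)  (25,26)
take (0,1); take (5,6); take (7,10); take (10,15); take (15,17); skip (16,18); skip (14,21); take (21,23); take (25,26).
Selected 7 jobs.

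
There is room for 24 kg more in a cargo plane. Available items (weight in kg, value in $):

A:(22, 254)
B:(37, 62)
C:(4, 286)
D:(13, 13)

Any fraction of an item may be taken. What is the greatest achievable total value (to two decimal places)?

516.91

Order: C (286/4=71.50) > A (254/22=11.55) > B (62/37=1.68) > D (13/13=1.00)
Fill: take C (4 @ 286) → take 20/22 of A → 230.91; 24/24 used.
Total value = 516.91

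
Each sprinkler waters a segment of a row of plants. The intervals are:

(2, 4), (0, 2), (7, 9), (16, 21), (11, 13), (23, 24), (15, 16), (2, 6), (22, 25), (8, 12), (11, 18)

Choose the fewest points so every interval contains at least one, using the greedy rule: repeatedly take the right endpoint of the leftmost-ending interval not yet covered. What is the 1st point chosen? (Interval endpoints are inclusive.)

By right end: [0,2]  [2,4]  [2,6]  [7,9]  [8,12]  [11,13]  [15,16]  [11,18]  [16,21]  [23,24]  [22,25]
[0,2] uncovered → point at 2; [7,9] uncovered → point at 9; [11,13] uncovered → point at 13; [15,16] uncovered → point at 16; [23,24] uncovered → point at 24.
Points: 2, 9, 13, 16, 24 (5 total).

2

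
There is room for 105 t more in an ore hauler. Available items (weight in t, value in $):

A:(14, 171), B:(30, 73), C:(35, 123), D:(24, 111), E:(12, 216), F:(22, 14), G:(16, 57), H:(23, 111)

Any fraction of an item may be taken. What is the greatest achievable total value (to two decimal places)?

722.23

Sort by value per unit weight and fill in that order.
Ratios (sorted): E 18.00, A 12.21, H 4.83, D 4.62, G 3.56, C 3.51, B 2.43, F 0.64
take E (12 @ 216); take A (14 @ 171); take H (23 @ 111); take D (24 @ 111); take G (16 @ 57); take 16/35 of C → 56.23. Capacity used 105/105.
Total value = 722.23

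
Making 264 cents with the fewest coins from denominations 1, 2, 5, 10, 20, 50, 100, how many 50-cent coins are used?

Greedy: take as many of the largest coin as possible, then repeat with the remainder.
264 − 2×100→64 − 1×50→14 − 1×10→4 − 2×2→0
Count of 50: 1

1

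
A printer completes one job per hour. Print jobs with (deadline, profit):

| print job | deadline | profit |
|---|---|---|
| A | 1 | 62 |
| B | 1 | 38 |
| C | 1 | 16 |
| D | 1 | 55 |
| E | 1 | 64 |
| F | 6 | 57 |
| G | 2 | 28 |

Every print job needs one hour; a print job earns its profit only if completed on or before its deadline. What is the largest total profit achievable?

149

Profit order: E=64 A=62 F=57 D=55 B=38 G=28 C=16
Assign: E→slot 1, A skipped, F→slot 6, D skipped, B skipped, G→slot 2, C skipped.
Slots: [1:E] [2:G] [6:F]
Profit = 64 + 28 + 57 = 149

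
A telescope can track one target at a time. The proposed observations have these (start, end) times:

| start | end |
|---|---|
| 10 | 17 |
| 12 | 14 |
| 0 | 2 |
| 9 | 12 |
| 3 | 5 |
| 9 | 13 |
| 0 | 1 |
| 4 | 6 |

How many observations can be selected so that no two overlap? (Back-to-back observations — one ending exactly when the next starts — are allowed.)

Sorted by end: (0,1)  (0,2)  (3,5)  (4,6)  (9,12)  (9,13)  (12,14)  (10,17)
take (0,1); take (3,5); take (9,12); take (12,14).
Selected 4 observations.

4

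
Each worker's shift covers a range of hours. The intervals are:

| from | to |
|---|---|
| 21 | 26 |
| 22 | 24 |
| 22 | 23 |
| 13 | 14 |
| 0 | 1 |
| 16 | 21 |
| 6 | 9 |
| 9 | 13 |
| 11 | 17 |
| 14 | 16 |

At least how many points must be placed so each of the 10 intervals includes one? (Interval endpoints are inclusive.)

Sorted: [0,1] [6,9] [9,13] [13,14] [14,16] [11,17] [16,21] [22,23] [22,24] [21,26]
{[0,1]} hit by 1; {[6,9],[9,13]} hit by 9; {[13,14],[14,16],[11,17]} hit by 14; {[16,21]} hit by 21; {[22,23],[22,24],[21,26]} hit by 23.
Points: 1, 9, 14, 21, 23 (5 total).

5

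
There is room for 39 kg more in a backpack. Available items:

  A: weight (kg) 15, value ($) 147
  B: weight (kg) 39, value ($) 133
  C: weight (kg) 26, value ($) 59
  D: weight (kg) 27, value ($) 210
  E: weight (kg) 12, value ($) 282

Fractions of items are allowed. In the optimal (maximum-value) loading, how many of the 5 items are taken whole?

Order: E (282/12=23.50) > A (147/15=9.80) > D (210/27=7.78) > B (133/39=3.41) > C (59/26=2.27)
Fill: take E (12 @ 282) → take A (15 @ 147) → take 12/27 of D → 93.33; 39/39 used.
2 item(s) taken whole; one partial (take 12/27 of D).

2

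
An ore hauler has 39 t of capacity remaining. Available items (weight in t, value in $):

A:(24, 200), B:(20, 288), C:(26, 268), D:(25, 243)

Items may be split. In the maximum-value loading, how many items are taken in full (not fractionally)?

1

Sort by value per unit weight and fill in that order.
Ratios (sorted): B 14.40, C 10.31, D 9.72, A 8.33
take B (20 @ 288); take 19/26 of C → 195.85. Capacity used 39/39.
1 item(s) taken whole; one partial (take 19/26 of C).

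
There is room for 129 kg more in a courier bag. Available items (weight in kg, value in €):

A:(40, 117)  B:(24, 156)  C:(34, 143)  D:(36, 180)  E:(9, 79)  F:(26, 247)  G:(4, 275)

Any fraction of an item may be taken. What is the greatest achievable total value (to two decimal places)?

Ratios (sorted): G 68.75, F 9.50, E 8.78, B 6.50, D 5.00, C 4.21, A 2.92
take G (4 @ 275); take F (26 @ 247); take E (9 @ 79); take B (24 @ 156); take D (36 @ 180); take 30/34 of C → 126.18. Capacity used 129/129.
Total value = 1063.18

1063.18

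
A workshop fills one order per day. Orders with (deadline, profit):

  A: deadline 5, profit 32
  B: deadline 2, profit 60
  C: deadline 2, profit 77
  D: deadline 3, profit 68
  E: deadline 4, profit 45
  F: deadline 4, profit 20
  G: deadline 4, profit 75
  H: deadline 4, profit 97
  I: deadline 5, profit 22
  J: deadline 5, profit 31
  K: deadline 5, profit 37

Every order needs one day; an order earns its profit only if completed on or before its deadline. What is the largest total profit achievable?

354

Profit order: H=97 C=77 G=75 D=68 B=60 E=45 K=37 A=32 J=31 I=22 F=20
Assign: H→slot 4, C→slot 2, G→slot 3, D→slot 1, B skipped, E skipped, K→slot 5, A skipped, J skipped, I skipped, F skipped.
Slots: [1:D] [2:C] [3:G] [4:H] [5:K]
Profit = 68 + 77 + 75 + 97 + 37 = 354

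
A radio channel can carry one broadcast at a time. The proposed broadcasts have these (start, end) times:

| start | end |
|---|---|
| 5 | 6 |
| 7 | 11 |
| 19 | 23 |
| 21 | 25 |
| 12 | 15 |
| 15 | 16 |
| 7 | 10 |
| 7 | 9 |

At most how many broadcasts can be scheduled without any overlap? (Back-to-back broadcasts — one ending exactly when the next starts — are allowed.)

Sorted by end: (5,6)  (7,9)  (7,10)  (7,11)  (12,15)  (15,16)  (19,23)  (21,25)
take (5,6); take (7,9); skip (7,11); take (12,15); take (15,16); take (19,23).
Selected 5 broadcasts.

5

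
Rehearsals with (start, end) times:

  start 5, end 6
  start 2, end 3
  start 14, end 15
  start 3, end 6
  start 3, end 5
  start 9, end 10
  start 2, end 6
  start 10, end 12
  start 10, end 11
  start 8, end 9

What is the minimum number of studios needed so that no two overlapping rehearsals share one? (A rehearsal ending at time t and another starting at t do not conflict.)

3

Events (time:±→running): 2:+→1 2:+→2 3:-→1 3:+→2 3:+→3 … peak 3.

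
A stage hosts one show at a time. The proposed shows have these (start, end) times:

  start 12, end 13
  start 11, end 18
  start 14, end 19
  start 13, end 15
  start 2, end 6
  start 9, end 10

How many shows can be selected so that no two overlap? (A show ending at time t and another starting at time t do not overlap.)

Sorted by end: (2,6)  (9,10)  (12,13)  (13,15)  (11,18)  (14,19)
take (2,6); take (9,10); take (12,13); take (13,15); skip (11,18); skip (14,19).
Selected 4 shows.

4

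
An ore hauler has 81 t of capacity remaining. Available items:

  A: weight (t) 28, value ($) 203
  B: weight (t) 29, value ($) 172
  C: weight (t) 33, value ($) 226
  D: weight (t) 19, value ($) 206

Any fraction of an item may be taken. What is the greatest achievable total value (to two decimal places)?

Sort by value per unit weight and fill in that order.
Ratios (sorted): D 10.84, A 7.25, C 6.85, B 5.93
take D (19 @ 206); take A (28 @ 203); take C (33 @ 226); take 1/29 of B → 5.93. Capacity used 81/81.
Total value = 640.93

640.93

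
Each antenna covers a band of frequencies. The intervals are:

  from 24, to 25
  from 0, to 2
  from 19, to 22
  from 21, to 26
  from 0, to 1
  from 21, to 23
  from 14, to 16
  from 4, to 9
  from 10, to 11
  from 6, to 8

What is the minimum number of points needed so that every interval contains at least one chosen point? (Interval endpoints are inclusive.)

By right end: [0,1]  [0,2]  [6,8]  [4,9]  [10,11]  [14,16]  [19,22]  [21,23]  [24,25]  [21,26]
[0,1] uncovered → point at 1; [6,8] uncovered → point at 8; [10,11] uncovered → point at 11; [14,16] uncovered → point at 16; [19,22] uncovered → point at 22; [24,25] uncovered → point at 25.
Points: 1, 8, 11, 16, 22, 25 (6 total).

6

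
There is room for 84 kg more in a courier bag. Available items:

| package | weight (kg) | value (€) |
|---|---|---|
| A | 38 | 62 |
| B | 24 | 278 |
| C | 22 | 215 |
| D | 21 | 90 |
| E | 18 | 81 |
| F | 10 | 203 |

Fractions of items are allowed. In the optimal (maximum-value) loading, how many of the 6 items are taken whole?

Sort by value per unit weight and fill in that order.
Order: F (203/10=20.30) > B (278/24=11.58) > C (215/22=9.77) > E (81/18=4.50) > D (90/21=4.29) > A (62/38=1.63)
Fill: take F (10 @ 203) → take B (24 @ 278) → take C (22 @ 215) → take E (18 @ 81) → take 10/21 of D → 42.86; 84/84 used.
4 item(s) taken whole; one partial (take 10/21 of D).

4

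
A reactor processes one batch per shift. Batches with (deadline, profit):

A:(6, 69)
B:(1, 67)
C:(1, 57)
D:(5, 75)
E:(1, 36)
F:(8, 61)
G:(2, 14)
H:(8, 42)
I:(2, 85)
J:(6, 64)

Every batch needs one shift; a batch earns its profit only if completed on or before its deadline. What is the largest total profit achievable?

Profit order: I=85 D=75 A=69 B=67 J=64 F=61 C=57 H=42 E=36 G=14
Assign: I→slot 2, D→slot 5, A→slot 6, B→slot 1, J→slot 4, F→slot 8, C skipped, H→slot 7, E skipped, G skipped.
Slots: [1:B] [2:I] [4:J] [5:D] [6:A] [7:H] [8:F]
Profit = 67 + 85 + 64 + 75 + 69 + 42 + 61 = 463

463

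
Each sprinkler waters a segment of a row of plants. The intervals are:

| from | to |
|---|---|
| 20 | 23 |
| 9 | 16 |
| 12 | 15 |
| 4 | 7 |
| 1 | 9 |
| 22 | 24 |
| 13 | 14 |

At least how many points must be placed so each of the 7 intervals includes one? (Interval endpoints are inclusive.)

Sort by right endpoint; whenever an interval is uncovered, place a point at its right end.
Sorted: [4,7] [1,9] [13,14] [12,15] [9,16] [20,23] [22,24]
{[4,7],[1,9]} hit by 7; {[13,14],[12,15],[9,16]} hit by 14; {[20,23],[22,24]} hit by 23.
Points: 7, 14, 23 (3 total).

3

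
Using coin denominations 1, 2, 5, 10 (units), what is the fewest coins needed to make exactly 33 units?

5

33 − 3×10→3 − 1×2→1 − 1×1→0
Total coins = 3 + 1 + 1 = 5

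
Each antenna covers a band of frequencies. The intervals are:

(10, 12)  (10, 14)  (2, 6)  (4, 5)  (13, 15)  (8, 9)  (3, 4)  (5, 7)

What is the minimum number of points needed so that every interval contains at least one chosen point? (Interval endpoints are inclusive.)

Sort by right endpoint; whenever an interval is uncovered, place a point at its right end.
By right end: [3,4]  [4,5]  [2,6]  [5,7]  [8,9]  [10,12]  [10,14]  [13,15]
[3,4] uncovered → point at 4; [5,7] uncovered → point at 7; [8,9] uncovered → point at 9; [10,12] uncovered → point at 12; [13,15] uncovered → point at 15.
Points: 4, 7, 9, 12, 15 (5 total).

5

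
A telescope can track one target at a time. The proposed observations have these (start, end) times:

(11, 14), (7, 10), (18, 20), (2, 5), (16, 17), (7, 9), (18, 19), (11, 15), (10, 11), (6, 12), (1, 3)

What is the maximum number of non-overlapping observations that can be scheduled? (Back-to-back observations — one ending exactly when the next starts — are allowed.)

6

Greedy by earliest finish: after sorting by end time, pick each interval compatible with the last pick.
By end time: (1,3), (2,5), (7,9), (7,10), (10,11), (6,12), (11,14), (11,15), (16,17), (18,19), (18,20).
Pick (1,3); next start ≥ 3 → (7,9); next start ≥ 9 → (10,11); next start ≥ 11 → (11,14); next start ≥ 14 → (16,17); next start ≥ 17 → (18,19).
Selected 6 observations.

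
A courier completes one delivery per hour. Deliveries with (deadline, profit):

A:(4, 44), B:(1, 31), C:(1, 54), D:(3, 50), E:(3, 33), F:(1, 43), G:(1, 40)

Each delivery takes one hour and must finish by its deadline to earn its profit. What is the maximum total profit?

181

Take jobs in profit order; each goes to the latest open slot no later than its deadline.
Profit order: C=54 D=50 A=44 F=43 G=40 E=33 B=31
Assign: C→slot 1, D→slot 3, A→slot 4, F skipped, G skipped, E→slot 2, B skipped.
Slots: [1:C] [2:E] [3:D] [4:A]
Profit = 54 + 33 + 50 + 44 = 181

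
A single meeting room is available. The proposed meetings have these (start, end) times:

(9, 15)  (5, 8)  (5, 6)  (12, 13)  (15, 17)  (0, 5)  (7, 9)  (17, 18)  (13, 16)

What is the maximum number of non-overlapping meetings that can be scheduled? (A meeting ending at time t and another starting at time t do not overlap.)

6

By end time: (0,5), (5,6), (5,8), (7,9), (12,13), (9,15), (13,16), (15,17), (17,18).
Pick (0,5); next start ≥ 5 → (5,6); next start ≥ 6 → (7,9); next start ≥ 9 → (12,13); next start ≥ 13 → (13,16); next start ≥ 16 → (17,18).
Selected 6 meetings.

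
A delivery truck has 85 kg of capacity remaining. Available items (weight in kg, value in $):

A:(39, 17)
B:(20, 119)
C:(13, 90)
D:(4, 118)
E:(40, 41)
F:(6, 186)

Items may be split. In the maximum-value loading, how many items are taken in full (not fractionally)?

5

Sort by value per unit weight and fill in that order.
Order: F (186/6=31.00) > D (118/4=29.50) > C (90/13=6.92) > B (119/20=5.95) > E (41/40=1.02) > A (17/39=0.44)
Fill: take F (6 @ 186) → take D (4 @ 118) → take C (13 @ 90) → take B (20 @ 119) → take E (40 @ 41) → take 2/39 of A → 0.87; 85/85 used.
5 item(s) taken whole; one partial (take 2/39 of A).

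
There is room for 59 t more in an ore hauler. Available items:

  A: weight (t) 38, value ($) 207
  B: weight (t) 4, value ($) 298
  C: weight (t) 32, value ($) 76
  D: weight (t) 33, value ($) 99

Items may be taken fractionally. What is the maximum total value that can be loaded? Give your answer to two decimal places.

556.00

Sort by value per unit weight and fill in that order.
Order: B (298/4=74.50) > A (207/38=5.45) > D (99/33=3.00) > C (76/32=2.38)
Fill: take B (4 @ 298) → take A (38 @ 207) → take 17/33 of D → 51.00; 59/59 used.
Total value = 556.00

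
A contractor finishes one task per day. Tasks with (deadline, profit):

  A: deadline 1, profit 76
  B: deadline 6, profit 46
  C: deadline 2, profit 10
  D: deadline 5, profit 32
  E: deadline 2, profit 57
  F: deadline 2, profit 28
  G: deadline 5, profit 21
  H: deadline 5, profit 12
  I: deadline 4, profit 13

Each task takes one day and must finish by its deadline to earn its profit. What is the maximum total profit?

245

Take jobs in profit order; each goes to the latest open slot no later than its deadline.
By profit: A(d1,76), E(d2,57), B(d6,46), D(d5,32), F(d2,28), G(d5,21), I(d4,13), H(d5,12), C(d2,10)
A→slot 1; E→slot 2; B→slot 6; D→slot 5; F skipped; G→slot 4; I→slot 3; H skipped; C skipped.
Profit = 76 + 57 + 13 + 21 + 32 + 46 = 245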